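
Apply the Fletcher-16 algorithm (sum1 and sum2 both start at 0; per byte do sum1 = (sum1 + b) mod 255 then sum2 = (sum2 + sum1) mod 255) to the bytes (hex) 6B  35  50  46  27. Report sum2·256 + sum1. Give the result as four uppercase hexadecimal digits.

Running sums (mod 255):
  after byte 0 (6B): sum1=107, sum2=107
  after byte 1 (35): sum1=160, sum2=12
  after byte 2 (50): sum1=240, sum2=252
  after byte 3 (46): sum1=55, sum2=52
  after byte 4 (27): sum1=94, sum2=146
Checksum = sum2·256 + sum1 = 146·256 + 94 = 37470 = 0x925E.

925E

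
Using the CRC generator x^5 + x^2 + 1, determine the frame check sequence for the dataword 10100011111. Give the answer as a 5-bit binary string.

Append 5 zeros: 1010001111100000. Divide by 100101 (XOR where the leading bit is 1):
  pos 0: 101000 XOR 100101 = 001101
  pos 2: 110111 XOR 100101 = 010010
  pos 3: 100101 XOR 100101 = 000000
  pos 9: 110000 XOR 100101 = 010101
  pos 10: 101010 XOR 100101 = 001111
Remainder (last 5 bits) = 01111. This is the CRC / FCS.

01111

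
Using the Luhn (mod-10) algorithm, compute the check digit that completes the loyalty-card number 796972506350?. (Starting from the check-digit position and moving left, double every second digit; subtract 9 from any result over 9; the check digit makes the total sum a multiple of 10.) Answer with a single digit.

Partial digits right→left: 0 5 3 6 0 5 2 7 9 6 9 7
Double every second digit counting from the check-digit position (so the 1st, 3rd, 5th, ... of the partial from the right).
  doubled (with −9 where >9): 0 6 0 4 9 9 → sum 28
  kept as-is: 5 6 5 7 6 7 → sum 36
Total = 28 + 36 = 64.
Check digit = (10 − (64 mod 10)) mod 10 = 6.

6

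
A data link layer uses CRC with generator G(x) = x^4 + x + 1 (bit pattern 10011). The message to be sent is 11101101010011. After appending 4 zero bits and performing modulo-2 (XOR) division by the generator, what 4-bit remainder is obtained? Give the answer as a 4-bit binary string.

0010

Append 4 zeros: 111011010100110000. Divide by 10011 (XOR where the leading bit is 1):
  pos 0: 11101 XOR 10011 = 01110
  pos 1: 11101 XOR 10011 = 01110
  pos 2: 11100 XOR 10011 = 01111
  pos 3: 11111 XOR 10011 = 01100
  pos 4: 11000 XOR 10011 = 01011
  pos 5: 10111 XOR 10011 = 00100
  pos 7: 10000 XOR 10011 = 00011
  pos 10: 11110 XOR 10011 = 01101
  pos 11: 11010 XOR 10011 = 01001
  pos 12: 10010 XOR 10011 = 00001
Remainder (last 4 bits) = 0010. This is the CRC / FCS.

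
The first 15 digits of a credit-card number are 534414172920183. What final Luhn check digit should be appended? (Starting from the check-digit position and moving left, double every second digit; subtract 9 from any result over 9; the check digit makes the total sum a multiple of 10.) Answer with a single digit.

6

Partial digits right→left: 3 8 1 0 2 9 2 7 1 4 1 4 4 3 5
Double every second digit counting from the check-digit position (so the 1st, 3rd, 5th, ... of the partial from the right).
  doubled (with −9 where >9): 6 2 4 4 2 2 8 1 → sum 29
  kept as-is: 8 0 9 7 4 4 3 → sum 35
Total = 29 + 35 = 64.
Check digit = (10 − (64 mod 10)) mod 10 = 6.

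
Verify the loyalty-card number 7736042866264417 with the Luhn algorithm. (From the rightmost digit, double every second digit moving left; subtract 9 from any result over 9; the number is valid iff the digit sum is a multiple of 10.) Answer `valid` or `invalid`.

valid

From the right, keep odd positions and double even positions (subtract 9 from any doubled value over 9):
  doubled (positions 2,4,...): 2 8 4 3 4 0 6 5 → sum 32
  kept (positions 1,3,...): 7 4 6 6 8 4 6 7 → sum 48
Total = 80.
80 mod 10 = 0, so the number is valid.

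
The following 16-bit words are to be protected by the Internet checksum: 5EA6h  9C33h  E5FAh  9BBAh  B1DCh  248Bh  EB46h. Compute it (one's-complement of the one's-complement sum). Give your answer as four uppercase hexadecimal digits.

One's-complement addition (fold any carry out of bit 15 back into bit 0):
  0x5EA6 + 0x9C33 = 0x0FAD9
  0xFAD9 + 0xE5FA = 0x1E0D3 → wrap carry → 0xE0D4
  0xE0D4 + 0x9BBA = 0x17C8E → wrap carry → 0x7C8F
  0x7C8F + 0xB1DC = 0x12E6B → wrap carry → 0x2E6C
  0x2E6C + 0x248B = 0x052F7
  0x52F7 + 0xEB46 = 0x13E3D → wrap carry → 0x3E3E
One's-complement sum = 0x3E3E.
Checksum = ~0x3E3E & 0xFFFF = 0xC1C1.

C1C1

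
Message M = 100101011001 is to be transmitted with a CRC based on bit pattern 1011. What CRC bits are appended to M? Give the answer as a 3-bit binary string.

Append 3 zeros: 100101011001000. Divide by 1011 (XOR where the leading bit is 1):
  pos 0: 1001 XOR 1011 = 0010
  pos 2: 1001 XOR 1011 = 0010
  pos 4: 1001 XOR 1011 = 0010
  pos 6: 1010 XOR 1011 = 0001
  pos 9: 1010 XOR 1011 = 0001
Remainder (last 3 bits) = 100. This is the CRC / FCS.

100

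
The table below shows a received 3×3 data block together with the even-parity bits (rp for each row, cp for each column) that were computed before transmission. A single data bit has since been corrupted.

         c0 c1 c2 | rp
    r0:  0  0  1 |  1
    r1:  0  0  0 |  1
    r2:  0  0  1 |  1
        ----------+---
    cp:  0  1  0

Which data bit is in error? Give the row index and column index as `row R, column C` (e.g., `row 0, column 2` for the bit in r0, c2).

Recompute each row's even parity and compare to rp:
  r0: data parity 1, sent rp 1 → ok
  r1: data parity 0, sent rp 1 → mismatch
  r2: data parity 1, sent rp 1 → ok
Recompute each column's even parity and compare to cp:
  c0: data parity 0, sent cp 0 → ok
  c1: data parity 0, sent cp 1 → mismatch
  c2: data parity 0, sent cp 0 → ok
Exactly one row (r1) and one column (c1) fail → the flipped bit is at their intersection.

row 1, column 1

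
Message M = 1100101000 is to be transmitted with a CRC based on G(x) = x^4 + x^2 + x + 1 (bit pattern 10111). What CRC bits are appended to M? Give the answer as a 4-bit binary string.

Append 4 zeros: 11001010000000. Divide by 10111 (XOR where the leading bit is 1):
  pos 0: 11001 XOR 10111 = 01110
  pos 1: 11100 XOR 10111 = 01011
  pos 2: 10111 XOR 10111 = 00000
Remainder (last 4 bits) = 0000. This is the CRC / FCS.

0000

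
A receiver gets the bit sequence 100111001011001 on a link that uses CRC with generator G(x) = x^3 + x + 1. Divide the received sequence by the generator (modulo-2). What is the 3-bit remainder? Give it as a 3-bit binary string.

001

Modulo-2 division of 100111001011001 by 1011:
  pos 0: 1001 XOR 1011 = 0010
  pos 2: 1011 XOR 1011 = 0000
  pos 8: 1011 XOR 1011 = 0000
Remainder = 001 (nonzero — an error is detected).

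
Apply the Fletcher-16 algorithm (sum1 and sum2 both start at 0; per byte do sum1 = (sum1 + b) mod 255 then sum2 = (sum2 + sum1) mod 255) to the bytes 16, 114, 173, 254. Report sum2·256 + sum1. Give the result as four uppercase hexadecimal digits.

Running sums (mod 255):
  after byte 0 (16): sum1=16, sum2=16
  after byte 1 (114): sum1=130, sum2=146
  after byte 2 (173): sum1=48, sum2=194
  after byte 3 (254): sum1=47, sum2=241
Checksum = sum2·256 + sum1 = 241·256 + 47 = 61743 = 0xF12F.

F12F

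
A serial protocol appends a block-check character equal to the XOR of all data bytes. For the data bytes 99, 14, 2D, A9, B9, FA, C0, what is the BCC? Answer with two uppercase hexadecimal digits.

8A

XOR the bytes together:
  start with 0x99
  0x99 ⊕ 0x14 = 0x8D
  0x8D ⊕ 0x2D = 0xA0
  0xA0 ⊕ 0xA9 = 0x09
  0x09 ⊕ 0xB9 = 0xB0
  0xB0 ⊕ 0xFA = 0x4A
  0x4A ⊕ 0xC0 = 0x8A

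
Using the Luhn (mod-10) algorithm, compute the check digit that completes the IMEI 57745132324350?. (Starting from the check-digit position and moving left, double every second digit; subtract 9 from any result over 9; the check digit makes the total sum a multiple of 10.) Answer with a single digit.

9

Partial digits right→left: 0 5 3 4 2 3 2 3 1 5 4 7 7 5
Double every second digit counting from the check-digit position (so the 1st, 3rd, 5th, ... of the partial from the right).
  doubled (with −9 where >9): 0 6 4 4 2 8 5 → sum 29
  kept as-is: 5 4 3 3 5 7 5 → sum 32
Total = 29 + 32 = 61.
Check digit = (10 − (61 mod 10)) mod 10 = 9.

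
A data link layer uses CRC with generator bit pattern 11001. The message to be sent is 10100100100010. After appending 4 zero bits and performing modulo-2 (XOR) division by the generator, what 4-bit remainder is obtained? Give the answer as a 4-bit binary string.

1000

Append 4 zeros: 101001001000100000. Divide by 11001 (XOR where the leading bit is 1):
  pos 0: 10100 XOR 11001 = 01101
  pos 1: 11011 XOR 11001 = 00010
  pos 4: 10001 XOR 11001 = 01000
  pos 5: 10000 XOR 11001 = 01001
  pos 6: 10010 XOR 11001 = 01011
  pos 7: 10110 XOR 11001 = 01111
  pos 8: 11111 XOR 11001 = 00110
  pos 10: 11000 XOR 11001 = 00001
Remainder (last 4 bits) = 1000. This is the CRC / FCS.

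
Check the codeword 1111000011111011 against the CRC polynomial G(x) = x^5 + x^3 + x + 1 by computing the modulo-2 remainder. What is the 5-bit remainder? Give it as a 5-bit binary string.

10000

Modulo-2 division of 1111000011111011 by 101011:
  pos 0: 111100 XOR 101011 = 010111
  pos 1: 101110 XOR 101011 = 000101
  pos 4: 101011 XOR 101011 = 000000
  pos 10: 111011 XOR 101011 = 010000
Remainder = 10000 (nonzero — an error is detected).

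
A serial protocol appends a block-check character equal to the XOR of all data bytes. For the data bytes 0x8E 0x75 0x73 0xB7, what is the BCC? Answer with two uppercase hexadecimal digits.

XOR the bytes together:
  start with 0x8E
  0x8E ⊕ 0x75 = 0xFB
  0xFB ⊕ 0x73 = 0x88
  0x88 ⊕ 0xB7 = 0x3F

3F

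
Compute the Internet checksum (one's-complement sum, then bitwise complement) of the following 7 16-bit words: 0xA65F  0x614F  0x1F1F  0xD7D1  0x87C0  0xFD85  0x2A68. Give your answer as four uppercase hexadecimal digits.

51B1

One's-complement addition (fold any carry out of bit 15 back into bit 0):
  0xA65F + 0x614F = 0x107AE → wrap carry → 0x07AF
  0x07AF + 0x1F1F = 0x026CE
  0x26CE + 0xD7D1 = 0x0FE9F
  0xFE9F + 0x87C0 = 0x1865F → wrap carry → 0x8660
  0x8660 + 0xFD85 = 0x183E5 → wrap carry → 0x83E6
  0x83E6 + 0x2A68 = 0x0AE4E
One's-complement sum = 0xAE4E.
Checksum = ~0xAE4E & 0xFFFF = 0x51B1.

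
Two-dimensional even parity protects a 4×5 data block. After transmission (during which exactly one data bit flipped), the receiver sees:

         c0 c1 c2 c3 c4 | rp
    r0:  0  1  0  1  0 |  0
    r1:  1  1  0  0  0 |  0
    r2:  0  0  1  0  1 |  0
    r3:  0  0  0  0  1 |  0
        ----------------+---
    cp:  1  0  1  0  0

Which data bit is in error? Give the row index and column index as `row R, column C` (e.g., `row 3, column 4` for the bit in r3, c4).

row 3, column 3

Recompute each row's even parity and compare to rp:
  r0: data parity 0, sent rp 0 → ok
  r1: data parity 0, sent rp 0 → ok
  r2: data parity 0, sent rp 0 → ok
  r3: data parity 1, sent rp 0 → mismatch
Recompute each column's even parity and compare to cp:
  c0: data parity 1, sent cp 1 → ok
  c1: data parity 0, sent cp 0 → ok
  c2: data parity 1, sent cp 1 → ok
  c3: data parity 1, sent cp 0 → mismatch
  c4: data parity 0, sent cp 0 → ok
Exactly one row (r3) and one column (c3) fail → the flipped bit is at their intersection.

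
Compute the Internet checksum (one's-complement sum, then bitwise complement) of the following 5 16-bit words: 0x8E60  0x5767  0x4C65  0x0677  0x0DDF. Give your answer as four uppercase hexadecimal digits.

B97C

One's-complement addition (fold any carry out of bit 15 back into bit 0):
  0x8E60 + 0x5767 = 0x0E5C7
  0xE5C7 + 0x4C65 = 0x1322C → wrap carry → 0x322D
  0x322D + 0x0677 = 0x038A4
  0x38A4 + 0x0DDF = 0x04683
One's-complement sum = 0x4683.
Checksum = ~0x4683 & 0xFFFF = 0xB97C.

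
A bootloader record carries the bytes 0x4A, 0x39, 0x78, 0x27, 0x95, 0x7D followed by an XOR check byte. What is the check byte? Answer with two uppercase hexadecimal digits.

XOR the bytes together:
  start with 0x4A
  0x4A ⊕ 0x39 = 0x73
  0x73 ⊕ 0x78 = 0x0B
  0x0B ⊕ 0x27 = 0x2C
  0x2C ⊕ 0x95 = 0xB9
  0xB9 ⊕ 0x7D = 0xC4

C4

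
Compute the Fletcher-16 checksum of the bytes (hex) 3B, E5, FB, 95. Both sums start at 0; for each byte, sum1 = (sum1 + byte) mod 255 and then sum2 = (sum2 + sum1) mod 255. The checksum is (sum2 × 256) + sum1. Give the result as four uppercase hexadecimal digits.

Running sums (mod 255):
  after byte 0 (3B): sum1=59, sum2=59
  after byte 1 (E5): sum1=33, sum2=92
  after byte 2 (FB): sum1=29, sum2=121
  after byte 3 (95): sum1=178, sum2=44
Checksum = sum2·256 + sum1 = 44·256 + 178 = 11442 = 0x2CB2.

2CB2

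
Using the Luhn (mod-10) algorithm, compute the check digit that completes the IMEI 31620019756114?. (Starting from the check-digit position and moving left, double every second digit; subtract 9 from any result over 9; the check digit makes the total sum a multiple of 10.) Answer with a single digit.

0

Partial digits right→left: 4 1 1 6 5 7 9 1 0 0 2 6 1 3
Double every second digit counting from the check-digit position (so the 1st, 3rd, 5th, ... of the partial from the right).
  doubled (with −9 where >9): 8 2 1 9 0 4 2 → sum 26
  kept as-is: 1 6 7 1 0 6 3 → sum 24
Total = 26 + 24 = 50.
Check digit = (10 − (50 mod 10)) mod 10 = 0.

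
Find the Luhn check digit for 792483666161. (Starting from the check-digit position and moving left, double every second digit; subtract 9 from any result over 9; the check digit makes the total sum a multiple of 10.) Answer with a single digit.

Partial digits right→left: 1 6 1 6 6 6 3 8 4 2 9 7
Double every second digit counting from the check-digit position (so the 1st, 3rd, 5th, ... of the partial from the right).
  doubled (with −9 where >9): 2 2 3 6 8 9 → sum 30
  kept as-is: 6 6 6 8 2 7 → sum 35
Total = 30 + 35 = 65.
Check digit = (10 − (65 mod 10)) mod 10 = 5.

5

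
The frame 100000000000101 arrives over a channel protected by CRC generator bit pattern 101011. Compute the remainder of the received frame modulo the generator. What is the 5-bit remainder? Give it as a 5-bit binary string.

Modulo-2 division of 100000000000101 by 101011:
  pos 0: 100000 XOR 101011 = 001011
  pos 2: 101100 XOR 101011 = 000111
  pos 5: 111000 XOR 101011 = 010011
  pos 6: 100110 XOR 101011 = 001101
  pos 8: 110110 XOR 101011 = 011101
  pos 9: 111011 XOR 101011 = 010000
Remainder = 10000 (nonzero — an error is detected).

10000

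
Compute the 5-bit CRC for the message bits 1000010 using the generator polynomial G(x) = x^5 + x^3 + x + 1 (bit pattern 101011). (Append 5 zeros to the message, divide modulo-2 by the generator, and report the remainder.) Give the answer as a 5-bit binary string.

11011

Append 5 zeros: 100001000000. Divide by 101011 (XOR where the leading bit is 1):
  pos 0: 100001 XOR 101011 = 001010
  pos 2: 101000 XOR 101011 = 000011
  pos 6: 110000 XOR 101011 = 011011
Remainder (last 5 bits) = 11011. This is the CRC / FCS.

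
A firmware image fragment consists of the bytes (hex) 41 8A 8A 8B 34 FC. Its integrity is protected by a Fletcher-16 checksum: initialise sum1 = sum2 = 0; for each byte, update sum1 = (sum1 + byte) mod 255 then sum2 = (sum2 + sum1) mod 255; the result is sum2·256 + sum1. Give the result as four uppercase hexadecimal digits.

6E13

Running sums (mod 255):
  after byte 0 (41): sum1=65, sum2=65
  after byte 1 (8A): sum1=203, sum2=13
  after byte 2 (8A): sum1=86, sum2=99
  after byte 3 (8B): sum1=225, sum2=69
  after byte 4 (34): sum1=22, sum2=91
  after byte 5 (FC): sum1=19, sum2=110
Checksum = sum2·256 + sum1 = 110·256 + 19 = 28179 = 0x6E13.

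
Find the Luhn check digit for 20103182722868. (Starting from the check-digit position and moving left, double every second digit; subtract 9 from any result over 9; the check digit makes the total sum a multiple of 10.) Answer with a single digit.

7

Partial digits right→left: 8 6 8 2 2 7 2 8 1 3 0 1 0 2
Double every second digit counting from the check-digit position (so the 1st, 3rd, 5th, ... of the partial from the right).
  doubled (with −9 where >9): 7 7 4 4 2 0 0 → sum 24
  kept as-is: 6 2 7 8 3 1 2 → sum 29
Total = 24 + 29 = 53.
Check digit = (10 − (53 mod 10)) mod 10 = 7.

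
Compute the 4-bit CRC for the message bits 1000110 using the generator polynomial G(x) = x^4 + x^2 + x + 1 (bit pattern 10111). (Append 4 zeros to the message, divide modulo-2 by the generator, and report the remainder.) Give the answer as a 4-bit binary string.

Append 4 zeros: 10001100000. Divide by 10111 (XOR where the leading bit is 1):
  pos 0: 10001 XOR 10111 = 00110
  pos 2: 11010 XOR 10111 = 01101
  pos 3: 11010 XOR 10111 = 01101
  pos 4: 11010 XOR 10111 = 01101
  pos 5: 11010 XOR 10111 = 01101
  pos 6: 11010 XOR 10111 = 01101
Remainder (last 4 bits) = 1101. This is the CRC / FCS.

1101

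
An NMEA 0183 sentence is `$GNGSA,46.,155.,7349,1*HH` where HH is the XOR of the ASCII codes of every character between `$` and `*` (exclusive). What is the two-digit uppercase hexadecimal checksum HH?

57

XOR the ASCII codes of the payload characters:
  'G' = 0x47 → acc = 0x47
  'N' = 0x4E → acc = 0x09
  'G' = 0x47 → acc = 0x4E
  'S' = 0x53 → acc = 0x1D
  'A' = 0x41 → acc = 0x5C
  ',' = 0x2C → acc = 0x70
  '4' = 0x34 → acc = 0x44
  '6' = 0x36 → acc = 0x72
  '.' = 0x2E → acc = 0x5C
  ',' = 0x2C → acc = 0x70
  '1' = 0x31 → acc = 0x41
  '5' = 0x35 → acc = 0x74
  '5' = 0x35 → acc = 0x41
  '.' = 0x2E → acc = 0x6F
  ',' = 0x2C → acc = 0x43
  '7' = 0x37 → acc = 0x74
  '3' = 0x33 → acc = 0x47
  '4' = 0x34 → acc = 0x73
  '9' = 0x39 → acc = 0x4A
  ',' = 0x2C → acc = 0x66
  '1' = 0x31 → acc = 0x57
Checksum = 0x57.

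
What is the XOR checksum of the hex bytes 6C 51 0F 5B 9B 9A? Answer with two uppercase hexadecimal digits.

XOR the bytes together:
  start with 0x6C
  0x6C ⊕ 0x51 = 0x3D
  0x3D ⊕ 0x0F = 0x32
  0x32 ⊕ 0x5B = 0x69
  0x69 ⊕ 0x9B = 0xF2
  0xF2 ⊕ 0x9A = 0x68

68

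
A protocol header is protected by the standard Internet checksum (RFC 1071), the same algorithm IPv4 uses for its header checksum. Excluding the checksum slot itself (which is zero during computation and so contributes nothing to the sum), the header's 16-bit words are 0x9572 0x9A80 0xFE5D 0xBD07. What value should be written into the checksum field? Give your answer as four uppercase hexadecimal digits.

14A7

One's-complement addition (fold any carry out of bit 15 back into bit 0):
  0x9572 + 0x9A80 = 0x12FF2 → wrap carry → 0x2FF3
  0x2FF3 + 0xFE5D = 0x12E50 → wrap carry → 0x2E51
  0x2E51 + 0xBD07 = 0x0EB58
One's-complement sum = 0xEB58.
Checksum = ~0xEB58 & 0xFFFF = 0x14A7.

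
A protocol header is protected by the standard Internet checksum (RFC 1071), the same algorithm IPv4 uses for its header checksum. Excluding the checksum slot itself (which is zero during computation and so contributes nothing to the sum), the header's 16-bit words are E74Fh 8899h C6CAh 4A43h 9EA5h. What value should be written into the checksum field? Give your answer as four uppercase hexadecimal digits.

One's-complement addition (fold any carry out of bit 15 back into bit 0):
  0xE74F + 0x8899 = 0x16FE8 → wrap carry → 0x6FE9
  0x6FE9 + 0xC6CA = 0x136B3 → wrap carry → 0x36B4
  0x36B4 + 0x4A43 = 0x080F7
  0x80F7 + 0x9EA5 = 0x11F9C → wrap carry → 0x1F9D
One's-complement sum = 0x1F9D.
Checksum = ~0x1F9D & 0xFFFF = 0xE062.

E062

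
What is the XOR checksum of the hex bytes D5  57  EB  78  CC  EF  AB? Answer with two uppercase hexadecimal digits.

99

XOR the bytes together:
  start with 0xD5
  0xD5 ⊕ 0x57 = 0x82
  0x82 ⊕ 0xEB = 0x69
  0x69 ⊕ 0x78 = 0x11
  0x11 ⊕ 0xCC = 0xDD
  0xDD ⊕ 0xEF = 0x32
  0x32 ⊕ 0xAB = 0x99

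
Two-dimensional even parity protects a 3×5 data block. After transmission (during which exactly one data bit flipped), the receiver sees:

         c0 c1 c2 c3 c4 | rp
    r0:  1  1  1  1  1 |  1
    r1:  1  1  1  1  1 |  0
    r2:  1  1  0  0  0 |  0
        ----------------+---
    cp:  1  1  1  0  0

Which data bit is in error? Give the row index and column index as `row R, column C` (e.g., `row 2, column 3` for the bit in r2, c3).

row 1, column 2

Recompute each row's even parity and compare to rp:
  r0: data parity 1, sent rp 1 → ok
  r1: data parity 1, sent rp 0 → mismatch
  r2: data parity 0, sent rp 0 → ok
Recompute each column's even parity and compare to cp:
  c0: data parity 1, sent cp 1 → ok
  c1: data parity 1, sent cp 1 → ok
  c2: data parity 0, sent cp 1 → mismatch
  c3: data parity 0, sent cp 0 → ok
  c4: data parity 0, sent cp 0 → ok
Exactly one row (r1) and one column (c2) fail → the flipped bit is at their intersection.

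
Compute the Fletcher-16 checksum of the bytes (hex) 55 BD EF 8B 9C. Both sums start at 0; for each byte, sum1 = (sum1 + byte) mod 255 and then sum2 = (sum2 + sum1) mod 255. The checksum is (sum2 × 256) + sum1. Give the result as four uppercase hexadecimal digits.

Running sums (mod 255):
  after byte 0 (55): sum1=85, sum2=85
  after byte 1 (BD): sum1=19, sum2=104
  after byte 2 (EF): sum1=3, sum2=107
  after byte 3 (8B): sum1=142, sum2=249
  after byte 4 (9C): sum1=43, sum2=37
Checksum = sum2·256 + sum1 = 37·256 + 43 = 9515 = 0x252B.

252B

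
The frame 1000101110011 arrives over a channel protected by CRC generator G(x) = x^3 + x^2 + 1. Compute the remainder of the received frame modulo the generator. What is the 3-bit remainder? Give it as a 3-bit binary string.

000

Modulo-2 division of 1000101110011 by 1101:
  pos 0: 1000 XOR 1101 = 0101
  pos 1: 1011 XOR 1101 = 0110
  pos 2: 1100 XOR 1101 = 0001
  pos 5: 1111 XOR 1101 = 0010
  pos 7: 1000 XOR 1101 = 0101
  pos 8: 1011 XOR 1101 = 0110
  pos 9: 1101 XOR 1101 = 0000
Remainder = 000 (zero — the frame passes the CRC check).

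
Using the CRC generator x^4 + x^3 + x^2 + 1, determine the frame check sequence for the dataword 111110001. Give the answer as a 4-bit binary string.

Append 4 zeros: 1111100010000. Divide by 11101 (XOR where the leading bit is 1):
  pos 0: 11111 XOR 11101 = 00010
  pos 3: 10000 XOR 11101 = 01101
  pos 4: 11011 XOR 11101 = 00110
  pos 6: 11000 XOR 11101 = 00101
  pos 8: 10100 XOR 11101 = 01001
Remainder (last 4 bits) = 1001. This is the CRC / FCS.

1001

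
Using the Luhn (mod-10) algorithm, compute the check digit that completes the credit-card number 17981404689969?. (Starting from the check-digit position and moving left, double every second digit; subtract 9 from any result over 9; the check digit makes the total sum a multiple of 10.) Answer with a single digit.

5

Partial digits right→left: 9 6 9 9 8 6 4 0 4 1 8 9 7 1
Double every second digit counting from the check-digit position (so the 1st, 3rd, 5th, ... of the partial from the right).
  doubled (with −9 where >9): 9 9 7 8 8 7 5 → sum 53
  kept as-is: 6 9 6 0 1 9 1 → sum 32
Total = 53 + 32 = 85.
Check digit = (10 − (85 mod 10)) mod 10 = 5.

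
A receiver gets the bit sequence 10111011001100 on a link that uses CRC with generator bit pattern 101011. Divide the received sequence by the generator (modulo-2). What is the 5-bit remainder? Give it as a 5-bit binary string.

Modulo-2 division of 10111011001100 by 101011:
  pos 0: 101110 XOR 101011 = 000101
  pos 3: 101110 XOR 101011 = 000101
  pos 6: 101011 XOR 101011 = 000000
Remainder = 00000 (zero — the frame passes the CRC check).

00000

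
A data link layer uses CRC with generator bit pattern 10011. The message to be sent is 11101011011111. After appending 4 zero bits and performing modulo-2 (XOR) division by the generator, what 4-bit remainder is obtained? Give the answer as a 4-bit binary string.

0100

Append 4 zeros: 111010110111110000. Divide by 10011 (XOR where the leading bit is 1):
  pos 0: 11101 XOR 10011 = 01110
  pos 1: 11100 XOR 10011 = 01111
  pos 2: 11111 XOR 10011 = 01100
  pos 3: 11001 XOR 10011 = 01010
  pos 4: 10100 XOR 10011 = 00111
  pos 6: 11111 XOR 10011 = 01100
  pos 7: 11001 XOR 10011 = 01010
  pos 8: 10101 XOR 10011 = 00110
  pos 10: 11010 XOR 10011 = 01001
  pos 11: 10010 XOR 10011 = 00001
Remainder (last 4 bits) = 0100. This is the CRC / FCS.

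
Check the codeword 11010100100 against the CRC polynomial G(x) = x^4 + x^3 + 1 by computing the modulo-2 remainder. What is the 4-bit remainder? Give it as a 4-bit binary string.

Modulo-2 division of 11010100100 by 11001:
  pos 0: 11010 XOR 11001 = 00011
  pos 3: 11100 XOR 11001 = 00101
  pos 5: 10110 XOR 11001 = 01111
  pos 6: 11110 XOR 11001 = 00111
Remainder = 0111 (nonzero — an error is detected).

0111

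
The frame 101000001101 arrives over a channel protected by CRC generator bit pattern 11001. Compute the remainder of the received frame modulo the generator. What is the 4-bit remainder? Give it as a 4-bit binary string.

0101

Modulo-2 division of 101000001101 by 11001:
  pos 0: 10100 XOR 11001 = 01101
  pos 1: 11010 XOR 11001 = 00011
  pos 4: 11001 XOR 11001 = 00000
Remainder = 0101 (nonzero — an error is detected).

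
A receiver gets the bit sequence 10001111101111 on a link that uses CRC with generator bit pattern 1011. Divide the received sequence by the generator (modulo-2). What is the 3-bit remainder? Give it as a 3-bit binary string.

100

Modulo-2 division of 10001111101111 by 1011:
  pos 0: 1000 XOR 1011 = 0011
  pos 2: 1111 XOR 1011 = 0100
  pos 3: 1001 XOR 1011 = 0010
  pos 5: 1011 XOR 1011 = 0000
  pos 10: 1111 XOR 1011 = 0100
Remainder = 100 (nonzero — an error is detected).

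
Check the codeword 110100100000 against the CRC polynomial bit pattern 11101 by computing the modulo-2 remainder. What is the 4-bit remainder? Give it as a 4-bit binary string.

0000

Modulo-2 division of 110100100000 by 11101:
  pos 0: 11010 XOR 11101 = 00111
  pos 2: 11101 XOR 11101 = 00000
Remainder = 0000 (zero — the frame passes the CRC check).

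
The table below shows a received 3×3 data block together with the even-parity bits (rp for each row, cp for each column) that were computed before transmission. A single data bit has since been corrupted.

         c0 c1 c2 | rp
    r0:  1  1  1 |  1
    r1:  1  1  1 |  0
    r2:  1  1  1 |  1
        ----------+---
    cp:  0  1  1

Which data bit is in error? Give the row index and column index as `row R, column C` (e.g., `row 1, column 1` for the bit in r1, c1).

Recompute each row's even parity and compare to rp:
  r0: data parity 1, sent rp 1 → ok
  r1: data parity 1, sent rp 0 → mismatch
  r2: data parity 1, sent rp 1 → ok
Recompute each column's even parity and compare to cp:
  c0: data parity 1, sent cp 0 → mismatch
  c1: data parity 1, sent cp 1 → ok
  c2: data parity 1, sent cp 1 → ok
Exactly one row (r1) and one column (c0) fail → the flipped bit is at their intersection.

row 1, column 0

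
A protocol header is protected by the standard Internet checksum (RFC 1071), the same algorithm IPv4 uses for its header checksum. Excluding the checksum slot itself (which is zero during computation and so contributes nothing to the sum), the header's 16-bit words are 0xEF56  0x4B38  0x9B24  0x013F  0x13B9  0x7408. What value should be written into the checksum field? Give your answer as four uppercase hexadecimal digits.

One's-complement addition (fold any carry out of bit 15 back into bit 0):
  0xEF56 + 0x4B38 = 0x13A8E → wrap carry → 0x3A8F
  0x3A8F + 0x9B24 = 0x0D5B3
  0xD5B3 + 0x013F = 0x0D6F2
  0xD6F2 + 0x13B9 = 0x0EAAB
  0xEAAB + 0x7408 = 0x15EB3 → wrap carry → 0x5EB4
One's-complement sum = 0x5EB4.
Checksum = ~0x5EB4 & 0xFFFF = 0xA14B.

A14B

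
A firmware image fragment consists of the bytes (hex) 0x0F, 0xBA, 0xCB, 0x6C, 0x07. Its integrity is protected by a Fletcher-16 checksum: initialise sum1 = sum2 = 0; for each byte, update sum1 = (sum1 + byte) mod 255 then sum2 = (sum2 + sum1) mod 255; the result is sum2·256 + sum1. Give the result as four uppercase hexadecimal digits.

7909

Running sums (mod 255):
  after byte 0 (0x0F): sum1=15, sum2=15
  after byte 1 (0xBA): sum1=201, sum2=216
  after byte 2 (0xCB): sum1=149, sum2=110
  after byte 3 (0x6C): sum1=2, sum2=112
  after byte 4 (0x07): sum1=9, sum2=121
Checksum = sum2·256 + sum1 = 121·256 + 9 = 30985 = 0x7909.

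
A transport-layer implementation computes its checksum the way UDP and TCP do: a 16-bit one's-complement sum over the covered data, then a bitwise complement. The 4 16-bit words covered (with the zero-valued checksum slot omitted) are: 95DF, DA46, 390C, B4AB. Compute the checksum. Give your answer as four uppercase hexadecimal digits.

One's-complement addition (fold any carry out of bit 15 back into bit 0):
  0x95DF + 0xDA46 = 0x17025 → wrap carry → 0x7026
  0x7026 + 0x390C = 0x0A932
  0xA932 + 0xB4AB = 0x15DDD → wrap carry → 0x5DDE
One's-complement sum = 0x5DDE.
Checksum = ~0x5DDE & 0xFFFF = 0xA221.

A221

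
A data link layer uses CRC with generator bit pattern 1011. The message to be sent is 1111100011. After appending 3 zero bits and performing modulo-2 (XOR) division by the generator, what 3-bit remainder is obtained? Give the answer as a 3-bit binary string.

001

Append 3 zeros: 1111100011000. Divide by 1011 (XOR where the leading bit is 1):
  pos 0: 1111 XOR 1011 = 0100
  pos 1: 1001 XOR 1011 = 0010
  pos 3: 1000 XOR 1011 = 0011
  pos 5: 1101 XOR 1011 = 0110
  pos 6: 1101 XOR 1011 = 0110
  pos 7: 1100 XOR 1011 = 0111
  pos 8: 1110 XOR 1011 = 0101
  pos 9: 1010 XOR 1011 = 0001
Remainder (last 3 bits) = 001. This is the CRC / FCS.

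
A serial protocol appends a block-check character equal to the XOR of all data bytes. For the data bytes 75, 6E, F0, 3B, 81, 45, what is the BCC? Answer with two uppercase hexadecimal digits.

14

XOR the bytes together:
  start with 0x75
  0x75 ⊕ 0x6E = 0x1B
  0x1B ⊕ 0xF0 = 0xEB
  0xEB ⊕ 0x3B = 0xD0
  0xD0 ⊕ 0x81 = 0x51
  0x51 ⊕ 0x45 = 0x14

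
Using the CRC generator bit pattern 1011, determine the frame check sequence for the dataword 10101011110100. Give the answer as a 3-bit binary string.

001

Append 3 zeros: 10101011110100000. Divide by 1011 (XOR where the leading bit is 1):
  pos 0: 1010 XOR 1011 = 0001
  pos 3: 1101 XOR 1011 = 0110
  pos 4: 1101 XOR 1011 = 0110
  pos 5: 1101 XOR 1011 = 0110
  pos 6: 1101 XOR 1011 = 0110
  pos 7: 1100 XOR 1011 = 0111
  pos 8: 1111 XOR 1011 = 0100
  pos 9: 1000 XOR 1011 = 0011
  pos 11: 1100 XOR 1011 = 0111
  pos 12: 1110 XOR 1011 = 0101
  pos 13: 1010 XOR 1011 = 0001
Remainder (last 3 bits) = 001. This is the CRC / FCS.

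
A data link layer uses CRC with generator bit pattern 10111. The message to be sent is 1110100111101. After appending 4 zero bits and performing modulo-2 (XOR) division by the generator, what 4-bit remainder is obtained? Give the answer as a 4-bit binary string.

Append 4 zeros: 11101001111010000. Divide by 10111 (XOR where the leading bit is 1):
  pos 0: 11101 XOR 10111 = 01010
  pos 1: 10100 XOR 10111 = 00011
  pos 4: 11011 XOR 10111 = 01100
  pos 5: 11001 XOR 10111 = 01110
  pos 6: 11101 XOR 10111 = 01010
  pos 7: 10100 XOR 10111 = 00011
  pos 10: 11100 XOR 10111 = 01011
  pos 11: 10110 XOR 10111 = 00001
Remainder (last 4 bits) = 0010. This is the CRC / FCS.

0010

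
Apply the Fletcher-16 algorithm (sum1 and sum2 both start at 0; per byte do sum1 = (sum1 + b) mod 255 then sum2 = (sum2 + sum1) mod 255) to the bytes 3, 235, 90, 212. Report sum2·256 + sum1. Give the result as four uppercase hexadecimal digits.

591E

Running sums (mod 255):
  after byte 0 (3): sum1=3, sum2=3
  after byte 1 (235): sum1=238, sum2=241
  after byte 2 (90): sum1=73, sum2=59
  after byte 3 (212): sum1=30, sum2=89
Checksum = sum2·256 + sum1 = 89·256 + 30 = 22814 = 0x591E.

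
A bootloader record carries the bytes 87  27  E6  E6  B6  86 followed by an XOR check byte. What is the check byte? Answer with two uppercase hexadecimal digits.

XOR the bytes together:
  start with 0x87
  0x87 ⊕ 0x27 = 0xA0
  0xA0 ⊕ 0xE6 = 0x46
  0x46 ⊕ 0xE6 = 0xA0
  0xA0 ⊕ 0xB6 = 0x16
  0x16 ⊕ 0x86 = 0x90

90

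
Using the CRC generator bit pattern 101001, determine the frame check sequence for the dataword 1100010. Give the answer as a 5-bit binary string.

Append 5 zeros: 110001000000. Divide by 101001 (XOR where the leading bit is 1):
  pos 0: 110001 XOR 101001 = 011000
  pos 1: 110000 XOR 101001 = 011001
  pos 2: 110010 XOR 101001 = 011011
  pos 3: 110110 XOR 101001 = 011111
  pos 4: 111110 XOR 101001 = 010111
  pos 5: 101110 XOR 101001 = 000111
Remainder (last 5 bits) = 01110. This is the CRC / FCS.

01110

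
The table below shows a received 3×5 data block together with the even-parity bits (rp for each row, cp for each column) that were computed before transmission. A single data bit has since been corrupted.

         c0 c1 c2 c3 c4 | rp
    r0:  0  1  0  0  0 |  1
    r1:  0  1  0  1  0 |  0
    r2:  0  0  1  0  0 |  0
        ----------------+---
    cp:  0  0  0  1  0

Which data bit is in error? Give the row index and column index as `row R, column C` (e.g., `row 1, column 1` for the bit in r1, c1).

row 2, column 2

Recompute each row's even parity and compare to rp:
  r0: data parity 1, sent rp 1 → ok
  r1: data parity 0, sent rp 0 → ok
  r2: data parity 1, sent rp 0 → mismatch
Recompute each column's even parity and compare to cp:
  c0: data parity 0, sent cp 0 → ok
  c1: data parity 0, sent cp 0 → ok
  c2: data parity 1, sent cp 0 → mismatch
  c3: data parity 1, sent cp 1 → ok
  c4: data parity 0, sent cp 0 → ok
Exactly one row (r2) and one column (c2) fail → the flipped bit is at their intersection.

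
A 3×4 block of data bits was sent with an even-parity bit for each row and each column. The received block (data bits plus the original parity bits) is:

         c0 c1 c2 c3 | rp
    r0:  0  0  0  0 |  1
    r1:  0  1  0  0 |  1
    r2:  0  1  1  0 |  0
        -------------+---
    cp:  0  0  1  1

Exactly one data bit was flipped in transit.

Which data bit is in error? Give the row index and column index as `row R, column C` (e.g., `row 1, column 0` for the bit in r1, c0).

Recompute each row's even parity and compare to rp:
  r0: data parity 0, sent rp 1 → mismatch
  r1: data parity 1, sent rp 1 → ok
  r2: data parity 0, sent rp 0 → ok
Recompute each column's even parity and compare to cp:
  c0: data parity 0, sent cp 0 → ok
  c1: data parity 0, sent cp 0 → ok
  c2: data parity 1, sent cp 1 → ok
  c3: data parity 0, sent cp 1 → mismatch
Exactly one row (r0) and one column (c3) fail → the flipped bit is at their intersection.

row 0, column 3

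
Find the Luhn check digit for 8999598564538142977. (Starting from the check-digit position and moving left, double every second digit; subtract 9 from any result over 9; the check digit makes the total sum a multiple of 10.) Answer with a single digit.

Partial digits right→left: 7 7 9 2 4 1 8 3 5 4 6 5 8 9 5 9 9 9 8
Double every second digit counting from the check-digit position (so the 1st, 3rd, 5th, ... of the partial from the right).
  doubled (with −9 where >9): 5 9 8 7 1 3 7 1 9 7 → sum 57
  kept as-is: 7 2 1 3 4 5 9 9 9 → sum 49
Total = 57 + 49 = 106.
Check digit = (10 − (106 mod 10)) mod 10 = 4.

4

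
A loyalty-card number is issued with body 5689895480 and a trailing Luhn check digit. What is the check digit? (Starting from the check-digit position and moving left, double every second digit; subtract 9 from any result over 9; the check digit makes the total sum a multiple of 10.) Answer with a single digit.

Partial digits right→left: 0 8 4 5 9 8 9 8 6 5
Double every second digit counting from the check-digit position (so the 1st, 3rd, 5th, ... of the partial from the right).
  doubled (with −9 where >9): 0 8 9 9 3 → sum 29
  kept as-is: 8 5 8 8 5 → sum 34
Total = 29 + 34 = 63.
Check digit = (10 − (63 mod 10)) mod 10 = 7.

7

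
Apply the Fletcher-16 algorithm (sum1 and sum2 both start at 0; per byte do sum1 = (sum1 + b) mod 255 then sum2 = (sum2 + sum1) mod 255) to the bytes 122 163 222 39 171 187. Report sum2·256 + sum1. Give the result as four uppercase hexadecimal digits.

158B

Running sums (mod 255):
  after byte 0 (122): sum1=122, sum2=122
  after byte 1 (163): sum1=30, sum2=152
  after byte 2 (222): sum1=252, sum2=149
  after byte 3 (39): sum1=36, sum2=185
  after byte 4 (171): sum1=207, sum2=137
  after byte 5 (187): sum1=139, sum2=21
Checksum = sum2·256 + sum1 = 21·256 + 139 = 5515 = 0x158B.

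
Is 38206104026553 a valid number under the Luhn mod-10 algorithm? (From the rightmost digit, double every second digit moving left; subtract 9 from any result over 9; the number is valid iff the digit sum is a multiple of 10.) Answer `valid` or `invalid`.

valid

From the right, keep odd positions and double even positions (subtract 9 from any doubled value over 9):
  doubled (positions 2,4,...): 1 3 0 0 3 4 6 → sum 17
  kept (positions 1,3,...): 3 5 2 4 1 0 8 → sum 23
Total = 40.
40 mod 10 = 0, so the number is valid.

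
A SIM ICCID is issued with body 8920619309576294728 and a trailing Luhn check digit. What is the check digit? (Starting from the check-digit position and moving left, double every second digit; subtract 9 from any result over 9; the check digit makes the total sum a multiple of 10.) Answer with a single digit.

Partial digits right→left: 8 2 7 4 9 2 6 7 5 9 0 3 9 1 6 0 2 9 8
Double every second digit counting from the check-digit position (so the 1st, 3rd, 5th, ... of the partial from the right).
  doubled (with −9 where >9): 7 5 9 3 1 0 9 3 4 7 → sum 48
  kept as-is: 2 4 2 7 9 3 1 0 9 → sum 37
Total = 48 + 37 = 85.
Check digit = (10 − (85 mod 10)) mod 10 = 5.

5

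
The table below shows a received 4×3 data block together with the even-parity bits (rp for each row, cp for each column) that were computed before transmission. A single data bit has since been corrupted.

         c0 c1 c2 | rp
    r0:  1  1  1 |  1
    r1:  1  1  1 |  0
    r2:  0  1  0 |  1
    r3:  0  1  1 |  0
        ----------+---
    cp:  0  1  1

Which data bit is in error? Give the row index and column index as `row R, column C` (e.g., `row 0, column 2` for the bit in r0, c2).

Recompute each row's even parity and compare to rp:
  r0: data parity 1, sent rp 1 → ok
  r1: data parity 1, sent rp 0 → mismatch
  r2: data parity 1, sent rp 1 → ok
  r3: data parity 0, sent rp 0 → ok
Recompute each column's even parity and compare to cp:
  c0: data parity 0, sent cp 0 → ok
  c1: data parity 0, sent cp 1 → mismatch
  c2: data parity 1, sent cp 1 → ok
Exactly one row (r1) and one column (c1) fail → the flipped bit is at their intersection.

row 1, column 1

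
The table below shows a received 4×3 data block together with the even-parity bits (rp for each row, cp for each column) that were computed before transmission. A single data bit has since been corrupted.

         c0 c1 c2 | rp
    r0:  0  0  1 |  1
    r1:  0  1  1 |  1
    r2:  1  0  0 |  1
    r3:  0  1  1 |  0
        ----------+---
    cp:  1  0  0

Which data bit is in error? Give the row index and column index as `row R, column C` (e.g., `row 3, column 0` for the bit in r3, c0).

Recompute each row's even parity and compare to rp:
  r0: data parity 1, sent rp 1 → ok
  r1: data parity 0, sent rp 1 → mismatch
  r2: data parity 1, sent rp 1 → ok
  r3: data parity 0, sent rp 0 → ok
Recompute each column's even parity and compare to cp:
  c0: data parity 1, sent cp 1 → ok
  c1: data parity 0, sent cp 0 → ok
  c2: data parity 1, sent cp 0 → mismatch
Exactly one row (r1) and one column (c2) fail → the flipped bit is at their intersection.

row 1, column 2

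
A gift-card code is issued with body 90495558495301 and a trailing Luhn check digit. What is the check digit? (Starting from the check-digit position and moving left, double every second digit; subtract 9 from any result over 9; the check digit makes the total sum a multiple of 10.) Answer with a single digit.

4

Partial digits right→left: 1 0 3 5 9 4 8 5 5 5 9 4 0 9
Double every second digit counting from the check-digit position (so the 1st, 3rd, 5th, ... of the partial from the right).
  doubled (with −9 where >9): 2 6 9 7 1 9 0 → sum 34
  kept as-is: 0 5 4 5 5 4 9 → sum 32
Total = 34 + 32 = 66.
Check digit = (10 − (66 mod 10)) mod 10 = 4.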